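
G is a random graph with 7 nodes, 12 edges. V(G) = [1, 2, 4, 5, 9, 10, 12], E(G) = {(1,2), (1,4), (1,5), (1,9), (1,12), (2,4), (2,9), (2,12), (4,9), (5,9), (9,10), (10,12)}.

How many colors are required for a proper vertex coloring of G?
χ(G) = 4

Clique number ω(G) = 4 (lower bound: χ ≥ ω).
The clique on [1, 2, 4, 9] has size 4, forcing χ ≥ 4, and the coloring below uses 4 colors, so χ(G) = 4.
A valid 4-coloring: color 1: [9, 12]; color 2: [1, 10]; color 3: [2, 5]; color 4: [4].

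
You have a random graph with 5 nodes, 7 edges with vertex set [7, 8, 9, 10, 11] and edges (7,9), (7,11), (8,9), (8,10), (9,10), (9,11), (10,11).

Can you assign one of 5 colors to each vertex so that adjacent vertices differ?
Yes, G is 5-colorable

A valid 5-coloring: color 1: [9]; color 2: [7, 10]; color 3: [8, 11].
(χ(G) = 3 ≤ 5.)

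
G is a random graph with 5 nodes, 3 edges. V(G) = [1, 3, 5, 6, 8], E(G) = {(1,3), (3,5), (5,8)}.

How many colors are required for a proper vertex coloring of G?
χ(G) = 2

Clique number ω(G) = 2 (lower bound: χ ≥ ω).
The graph is bipartite (no odd cycle), so 2 colors suffice: χ(G) = 2.
A valid 2-coloring: color 1: [1, 5, 6]; color 2: [3, 8].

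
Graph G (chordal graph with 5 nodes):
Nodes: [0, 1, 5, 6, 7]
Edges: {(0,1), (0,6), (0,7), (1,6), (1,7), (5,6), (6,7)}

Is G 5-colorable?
A valid 5-coloring: color 1: [6]; color 2: [0, 5]; color 3: [1]; color 4: [7].
(χ(G) = 4 ≤ 5.)

Yes, G is 5-colorable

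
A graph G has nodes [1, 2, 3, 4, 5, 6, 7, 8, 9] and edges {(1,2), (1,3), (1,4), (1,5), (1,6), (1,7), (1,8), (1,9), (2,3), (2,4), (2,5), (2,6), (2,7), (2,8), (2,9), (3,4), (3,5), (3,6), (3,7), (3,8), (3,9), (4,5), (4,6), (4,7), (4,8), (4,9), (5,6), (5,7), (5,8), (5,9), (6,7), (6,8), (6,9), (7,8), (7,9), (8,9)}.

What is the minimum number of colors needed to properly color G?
χ(G) = 9

Clique number ω(G) = 9 (lower bound: χ ≥ ω).
The clique on [1, 2, 3, 4, 5, 6, 7, 8, 9] has size 9, forcing χ ≥ 9, and the coloring below uses 9 colors, so χ(G) = 9.
A valid 9-coloring: color 1: [8]; color 2: [7]; color 3: [9]; color 4: [2]; color 5: [3]; color 6: [1]; color 7: [5]; color 8: [6]; color 9: [4].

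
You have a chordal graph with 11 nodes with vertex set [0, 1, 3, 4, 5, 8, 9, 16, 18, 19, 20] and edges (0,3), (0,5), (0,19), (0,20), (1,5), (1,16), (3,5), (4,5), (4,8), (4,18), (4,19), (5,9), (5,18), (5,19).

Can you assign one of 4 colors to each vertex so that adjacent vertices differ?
Yes, G is 4-colorable

A valid 4-coloring: color 1: [5, 8, 16, 20]; color 2: [0, 1, 4, 9]; color 3: [3, 18, 19].
(χ(G) = 3 ≤ 4.)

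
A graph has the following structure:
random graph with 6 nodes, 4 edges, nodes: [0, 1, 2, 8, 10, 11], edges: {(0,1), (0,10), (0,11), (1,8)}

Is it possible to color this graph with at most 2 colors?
Yes, G is 2-colorable

A valid 2-coloring: color 1: [0, 2, 8]; color 2: [1, 10, 11].
(χ(G) = 2 ≤ 2.)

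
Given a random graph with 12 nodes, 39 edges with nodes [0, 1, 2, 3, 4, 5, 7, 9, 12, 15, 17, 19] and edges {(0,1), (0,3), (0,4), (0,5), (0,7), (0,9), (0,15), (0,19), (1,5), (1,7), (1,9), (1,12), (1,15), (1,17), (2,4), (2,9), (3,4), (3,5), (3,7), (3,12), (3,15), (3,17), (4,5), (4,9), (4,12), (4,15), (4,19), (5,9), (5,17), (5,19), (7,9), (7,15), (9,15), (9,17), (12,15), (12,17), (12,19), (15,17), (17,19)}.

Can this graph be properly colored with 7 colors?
Yes, G is 7-colorable

A valid 7-coloring: color 1: [2, 5, 15]; color 2: [0, 12]; color 3: [1, 4]; color 4: [3, 9, 19]; color 5: [7, 17].
(χ(G) = 5 ≤ 7.)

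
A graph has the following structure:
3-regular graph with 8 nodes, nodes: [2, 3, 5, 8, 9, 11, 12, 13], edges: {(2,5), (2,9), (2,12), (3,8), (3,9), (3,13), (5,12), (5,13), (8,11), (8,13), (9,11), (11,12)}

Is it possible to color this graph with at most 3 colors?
Yes, G is 3-colorable

A valid 3-coloring: color 1: [2, 3, 11]; color 2: [5, 8, 9]; color 3: [12, 13].
(χ(G) = 3 ≤ 3.)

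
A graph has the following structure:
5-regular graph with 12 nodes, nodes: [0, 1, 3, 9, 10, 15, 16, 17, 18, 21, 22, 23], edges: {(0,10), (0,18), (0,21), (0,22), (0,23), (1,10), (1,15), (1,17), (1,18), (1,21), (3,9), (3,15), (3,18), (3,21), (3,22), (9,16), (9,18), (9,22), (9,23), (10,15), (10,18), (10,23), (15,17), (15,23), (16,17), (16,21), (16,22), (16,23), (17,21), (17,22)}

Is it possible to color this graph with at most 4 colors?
A valid 4-coloring: color 1: [9, 10, 17]; color 2: [0, 1, 3, 16]; color 3: [18, 21, 22, 23]; color 4: [15].
(χ(G) = 4 ≤ 4.)

Yes, G is 4-colorable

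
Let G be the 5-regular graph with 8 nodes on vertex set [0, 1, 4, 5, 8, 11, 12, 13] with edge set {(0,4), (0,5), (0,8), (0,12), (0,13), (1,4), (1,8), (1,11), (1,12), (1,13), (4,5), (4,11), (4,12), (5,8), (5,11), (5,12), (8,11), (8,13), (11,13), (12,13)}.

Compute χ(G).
Clique number ω(G) = 4 (lower bound: χ ≥ ω).
The clique on [0, 4, 5, 12] has size 4, forcing χ ≥ 4, and the coloring below uses 4 colors, so χ(G) = 4.
A valid 4-coloring: color 1: [4, 13]; color 2: [0, 11]; color 3: [8, 12]; color 4: [1, 5].

χ(G) = 4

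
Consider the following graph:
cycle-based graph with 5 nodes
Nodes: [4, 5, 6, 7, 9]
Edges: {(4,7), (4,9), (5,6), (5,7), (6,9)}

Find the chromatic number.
χ(G) = 3

Clique number ω(G) = 2 (lower bound: χ ≥ ω).
Odd cycle [4, 9, 6, 5, 7] needs 3 colors (χ ≥ 3).
The coloring below uses 3 colors, so χ(G) = 3.
A valid 3-coloring: color 1: [4, 5]; color 2: [7, 9]; color 3: [6].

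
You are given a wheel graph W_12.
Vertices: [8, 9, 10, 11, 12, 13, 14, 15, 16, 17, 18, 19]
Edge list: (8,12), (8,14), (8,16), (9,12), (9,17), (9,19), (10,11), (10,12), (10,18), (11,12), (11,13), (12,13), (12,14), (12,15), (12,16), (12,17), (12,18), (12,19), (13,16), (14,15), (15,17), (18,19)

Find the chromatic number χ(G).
Clique number ω(G) = 3 (lower bound: χ ≥ ω).
Odd cycle [11, 13, 16, 8, 14, 15, 17, 9, 19, 18, 10] needs 3 colors (χ ≥ 3).
Vertex 12 is adjacent to every vertex of [8, 9, 10, 11, 13, 14, 15, 16, 17, 18, 19], which already need 3 colors among themselves, so 12 needs a new color (χ ≥ 4).
The coloring below uses 4 colors, so χ(G) = 4.
A valid 4-coloring: color 1: [12]; color 2: [11, 14, 16, 17, 18]; color 3: [8, 9, 10, 13, 15]; color 4: [19].

χ(G) = 4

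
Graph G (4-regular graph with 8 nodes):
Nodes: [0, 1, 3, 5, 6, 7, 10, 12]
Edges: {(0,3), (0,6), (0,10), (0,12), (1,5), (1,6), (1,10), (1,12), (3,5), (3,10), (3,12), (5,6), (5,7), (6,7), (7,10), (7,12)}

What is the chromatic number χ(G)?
χ(G) = 3

Clique number ω(G) = 3 (lower bound: χ ≥ ω).
The clique on [0, 3, 10] has size 3, forcing χ ≥ 3, and the coloring below uses 3 colors, so χ(G) = 3.
A valid 3-coloring: color 1: [6, 10, 12]; color 2: [1, 3, 7]; color 3: [0, 5].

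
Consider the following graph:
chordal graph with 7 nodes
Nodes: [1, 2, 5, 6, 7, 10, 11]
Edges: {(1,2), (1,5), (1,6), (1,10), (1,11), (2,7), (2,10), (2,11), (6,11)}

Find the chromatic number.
χ(G) = 3

Clique number ω(G) = 3 (lower bound: χ ≥ ω).
The clique on [1, 2, 10] has size 3, forcing χ ≥ 3, and the coloring below uses 3 colors, so χ(G) = 3.
A valid 3-coloring: color 1: [1, 7]; color 2: [2, 5, 6]; color 3: [10, 11].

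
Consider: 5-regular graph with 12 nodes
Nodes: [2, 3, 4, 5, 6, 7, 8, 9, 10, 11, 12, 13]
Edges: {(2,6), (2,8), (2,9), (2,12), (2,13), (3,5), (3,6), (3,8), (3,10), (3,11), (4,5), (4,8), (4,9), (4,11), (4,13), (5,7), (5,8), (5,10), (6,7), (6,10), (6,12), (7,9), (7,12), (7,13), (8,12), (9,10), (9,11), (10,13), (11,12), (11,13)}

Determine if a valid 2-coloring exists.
No, G is not 2-colorable

The clique on vertices [2, 8, 12] has size 3 > 2, so it alone needs 3 colors.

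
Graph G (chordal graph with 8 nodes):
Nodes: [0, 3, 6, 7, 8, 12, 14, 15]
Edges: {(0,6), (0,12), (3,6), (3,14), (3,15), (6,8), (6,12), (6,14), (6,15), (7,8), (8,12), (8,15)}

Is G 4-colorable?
A valid 4-coloring: color 1: [6, 7]; color 2: [0, 3, 8]; color 3: [12, 14, 15].
(χ(G) = 3 ≤ 4.)

Yes, G is 4-colorable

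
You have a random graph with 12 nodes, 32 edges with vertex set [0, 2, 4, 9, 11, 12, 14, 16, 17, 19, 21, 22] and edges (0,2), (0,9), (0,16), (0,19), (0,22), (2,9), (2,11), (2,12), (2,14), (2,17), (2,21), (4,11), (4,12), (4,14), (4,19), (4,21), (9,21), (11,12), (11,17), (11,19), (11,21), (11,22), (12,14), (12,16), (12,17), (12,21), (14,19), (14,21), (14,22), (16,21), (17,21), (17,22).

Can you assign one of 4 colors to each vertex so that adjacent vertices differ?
The clique on vertices [2, 11, 12, 17, 21] has size 5 > 4, so it alone needs 5 colors.

No, G is not 4-colorable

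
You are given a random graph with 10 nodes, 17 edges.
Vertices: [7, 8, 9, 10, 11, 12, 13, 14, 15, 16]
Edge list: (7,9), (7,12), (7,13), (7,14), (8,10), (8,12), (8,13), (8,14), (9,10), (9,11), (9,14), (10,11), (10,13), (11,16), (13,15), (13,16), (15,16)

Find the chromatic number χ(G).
χ(G) = 3

Clique number ω(G) = 3 (lower bound: χ ≥ ω).
The clique on [9, 10, 11] has size 3, forcing χ ≥ 3, and the coloring below uses 3 colors, so χ(G) = 3.
A valid 3-coloring: color 1: [9, 12, 13]; color 2: [7, 8, 11, 15]; color 3: [10, 14, 16].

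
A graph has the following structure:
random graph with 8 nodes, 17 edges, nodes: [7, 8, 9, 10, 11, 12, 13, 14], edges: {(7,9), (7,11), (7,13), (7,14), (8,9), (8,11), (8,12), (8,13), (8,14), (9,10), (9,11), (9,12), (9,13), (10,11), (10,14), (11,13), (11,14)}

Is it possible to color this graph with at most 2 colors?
The clique on vertices [8, 9, 11, 13] has size 4 > 2, so it alone needs 4 colors.

No, G is not 2-colorable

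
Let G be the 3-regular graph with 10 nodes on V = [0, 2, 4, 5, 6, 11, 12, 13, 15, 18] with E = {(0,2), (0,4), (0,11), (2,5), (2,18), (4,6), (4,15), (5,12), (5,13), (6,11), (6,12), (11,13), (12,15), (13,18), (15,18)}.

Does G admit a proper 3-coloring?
Yes, G is 3-colorable

A valid 3-coloring: color 1: [4, 5, 11, 18]; color 2: [0, 12, 13]; color 3: [2, 6, 15].
(χ(G) = 3 ≤ 3.)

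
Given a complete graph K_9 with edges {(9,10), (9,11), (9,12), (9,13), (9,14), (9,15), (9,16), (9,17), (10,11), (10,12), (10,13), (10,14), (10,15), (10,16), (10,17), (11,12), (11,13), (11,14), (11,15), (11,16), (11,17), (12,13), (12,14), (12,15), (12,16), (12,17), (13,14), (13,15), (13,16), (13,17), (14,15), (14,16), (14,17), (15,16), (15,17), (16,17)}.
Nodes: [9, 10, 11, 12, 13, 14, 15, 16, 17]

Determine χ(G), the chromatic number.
χ(G) = 9

Clique number ω(G) = 9 (lower bound: χ ≥ ω).
The clique on [9, 10, 11, 12, 13, 14, 15, 16, 17] has size 9, forcing χ ≥ 9, and the coloring below uses 9 colors, so χ(G) = 9.
A valid 9-coloring: color 1: [12]; color 2: [9]; color 3: [14]; color 4: [10]; color 5: [17]; color 6: [15]; color 7: [11]; color 8: [13]; color 9: [16].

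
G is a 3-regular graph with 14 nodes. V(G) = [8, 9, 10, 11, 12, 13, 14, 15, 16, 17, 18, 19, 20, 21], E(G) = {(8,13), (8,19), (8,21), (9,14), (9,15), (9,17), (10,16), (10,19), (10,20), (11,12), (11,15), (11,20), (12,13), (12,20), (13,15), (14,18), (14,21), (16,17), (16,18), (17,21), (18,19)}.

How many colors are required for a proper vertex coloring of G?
χ(G) = 3

Clique number ω(G) = 3 (lower bound: χ ≥ ω).
The clique on [11, 12, 20] has size 3, forcing χ ≥ 3, and the coloring below uses 3 colors, so χ(G) = 3.
A valid 3-coloring: color 1: [8, 10, 12, 14, 15, 17]; color 2: [9, 11, 13, 16, 19, 21]; color 3: [18, 20].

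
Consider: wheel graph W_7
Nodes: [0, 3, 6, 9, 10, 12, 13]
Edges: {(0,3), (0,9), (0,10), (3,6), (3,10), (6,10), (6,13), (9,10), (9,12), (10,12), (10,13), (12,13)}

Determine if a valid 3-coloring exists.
Yes, G is 3-colorable

A valid 3-coloring: color 1: [10]; color 2: [0, 6, 12]; color 3: [3, 9, 13].
(χ(G) = 3 ≤ 3.)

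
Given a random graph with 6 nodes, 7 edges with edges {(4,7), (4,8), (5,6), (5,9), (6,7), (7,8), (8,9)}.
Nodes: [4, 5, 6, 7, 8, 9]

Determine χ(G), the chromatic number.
Clique number ω(G) = 3 (lower bound: χ ≥ ω).
The clique on [4, 7, 8] has size 3, forcing χ ≥ 3, and the coloring below uses 3 colors, so χ(G) = 3.
A valid 3-coloring: color 1: [6, 8]; color 2: [7, 9]; color 3: [4, 5].

χ(G) = 3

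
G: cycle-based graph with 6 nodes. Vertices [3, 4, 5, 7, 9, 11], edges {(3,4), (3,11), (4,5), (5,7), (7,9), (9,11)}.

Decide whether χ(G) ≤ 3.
A valid 3-coloring: color 1: [3, 5, 9]; color 2: [4, 7, 11].
(χ(G) = 2 ≤ 3.)

Yes, G is 3-colorable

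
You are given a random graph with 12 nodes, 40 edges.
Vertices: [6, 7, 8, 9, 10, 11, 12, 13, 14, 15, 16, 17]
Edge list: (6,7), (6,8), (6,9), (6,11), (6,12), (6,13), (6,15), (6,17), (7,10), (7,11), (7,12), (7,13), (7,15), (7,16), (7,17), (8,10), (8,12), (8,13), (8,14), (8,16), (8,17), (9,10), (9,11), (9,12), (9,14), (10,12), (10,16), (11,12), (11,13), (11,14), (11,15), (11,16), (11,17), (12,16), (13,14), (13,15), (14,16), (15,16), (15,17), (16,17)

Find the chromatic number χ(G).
χ(G) = 5

Clique number ω(G) = 5 (lower bound: χ ≥ ω).
The clique on [7, 11, 15, 16, 17] has size 5, forcing χ ≥ 5, and the coloring below uses 5 colors, so χ(G) = 5.
A valid 5-coloring: color 1: [10, 11]; color 2: [7, 14]; color 3: [6, 16]; color 4: [12, 13, 17]; color 5: [8, 9, 15].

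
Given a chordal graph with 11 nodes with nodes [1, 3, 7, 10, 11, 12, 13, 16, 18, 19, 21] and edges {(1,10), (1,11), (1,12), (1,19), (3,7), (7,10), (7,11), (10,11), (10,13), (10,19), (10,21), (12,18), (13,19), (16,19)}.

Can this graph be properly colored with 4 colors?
A valid 4-coloring: color 1: [3, 10, 12, 16]; color 2: [1, 7, 13, 18, 21]; color 3: [11, 19].
(χ(G) = 3 ≤ 4.)

Yes, G is 4-colorable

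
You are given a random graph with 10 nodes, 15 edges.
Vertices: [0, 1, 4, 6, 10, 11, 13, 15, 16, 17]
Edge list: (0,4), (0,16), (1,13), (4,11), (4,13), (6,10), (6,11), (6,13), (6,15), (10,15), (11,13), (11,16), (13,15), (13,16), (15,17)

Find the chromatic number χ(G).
χ(G) = 3

Clique number ω(G) = 3 (lower bound: χ ≥ ω).
The clique on [6, 10, 15] has size 3, forcing χ ≥ 3, and the coloring below uses 3 colors, so χ(G) = 3.
A valid 3-coloring: color 1: [0, 10, 13, 17]; color 2: [1, 11, 15]; color 3: [4, 6, 16].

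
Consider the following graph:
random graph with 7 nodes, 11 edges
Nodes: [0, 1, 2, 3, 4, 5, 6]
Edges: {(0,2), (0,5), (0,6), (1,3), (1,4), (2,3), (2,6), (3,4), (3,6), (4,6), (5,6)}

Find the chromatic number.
Clique number ω(G) = 3 (lower bound: χ ≥ ω).
The clique on [1, 3, 4] has size 3, forcing χ ≥ 3, and the coloring below uses 3 colors, so χ(G) = 3.
A valid 3-coloring: color 1: [1, 6]; color 2: [0, 3]; color 3: [2, 4, 5].

χ(G) = 3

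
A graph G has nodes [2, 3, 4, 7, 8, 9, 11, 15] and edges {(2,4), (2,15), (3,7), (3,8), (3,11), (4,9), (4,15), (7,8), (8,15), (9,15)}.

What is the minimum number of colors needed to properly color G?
χ(G) = 3

Clique number ω(G) = 3 (lower bound: χ ≥ ω).
The clique on [3, 7, 8] has size 3, forcing χ ≥ 3, and the coloring below uses 3 colors, so χ(G) = 3.
A valid 3-coloring: color 1: [3, 15]; color 2: [4, 8, 11]; color 3: [2, 7, 9].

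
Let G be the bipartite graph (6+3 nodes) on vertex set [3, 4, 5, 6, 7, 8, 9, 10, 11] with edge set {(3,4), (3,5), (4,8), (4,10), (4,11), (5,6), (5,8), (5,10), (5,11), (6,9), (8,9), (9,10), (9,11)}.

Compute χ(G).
χ(G) = 2

Clique number ω(G) = 2 (lower bound: χ ≥ ω).
The graph is bipartite (no odd cycle), so 2 colors suffice: χ(G) = 2.
A valid 2-coloring: color 1: [4, 5, 7, 9]; color 2: [3, 6, 8, 10, 11].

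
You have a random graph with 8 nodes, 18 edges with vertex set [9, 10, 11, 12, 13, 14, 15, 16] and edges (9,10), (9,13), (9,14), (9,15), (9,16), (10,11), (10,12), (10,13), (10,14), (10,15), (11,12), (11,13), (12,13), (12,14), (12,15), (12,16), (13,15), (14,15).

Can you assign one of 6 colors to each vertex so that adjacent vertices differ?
Yes, G is 6-colorable

A valid 6-coloring: color 1: [10, 16]; color 2: [9, 12]; color 3: [13, 14]; color 4: [11, 15].
(χ(G) = 4 ≤ 6.)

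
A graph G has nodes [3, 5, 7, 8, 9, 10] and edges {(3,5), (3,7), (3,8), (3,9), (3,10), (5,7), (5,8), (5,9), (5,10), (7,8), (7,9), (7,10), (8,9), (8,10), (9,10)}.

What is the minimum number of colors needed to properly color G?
χ(G) = 6

Clique number ω(G) = 6 (lower bound: χ ≥ ω).
The clique on [3, 5, 7, 8, 9, 10] has size 6, forcing χ ≥ 6, and the coloring below uses 6 colors, so χ(G) = 6.
A valid 6-coloring: color 1: [9]; color 2: [5]; color 3: [7]; color 4: [10]; color 5: [8]; color 6: [3].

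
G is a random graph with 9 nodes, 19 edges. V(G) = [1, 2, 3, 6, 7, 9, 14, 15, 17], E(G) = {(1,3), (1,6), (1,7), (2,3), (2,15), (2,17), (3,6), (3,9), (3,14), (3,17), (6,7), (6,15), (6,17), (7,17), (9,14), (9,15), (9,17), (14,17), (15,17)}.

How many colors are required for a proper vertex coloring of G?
χ(G) = 4

Clique number ω(G) = 4 (lower bound: χ ≥ ω).
The clique on [3, 9, 14, 17] has size 4, forcing χ ≥ 4, and the coloring below uses 4 colors, so χ(G) = 4.
A valid 4-coloring: color 1: [1, 17]; color 2: [3, 7, 15]; color 3: [2, 6, 9]; color 4: [14].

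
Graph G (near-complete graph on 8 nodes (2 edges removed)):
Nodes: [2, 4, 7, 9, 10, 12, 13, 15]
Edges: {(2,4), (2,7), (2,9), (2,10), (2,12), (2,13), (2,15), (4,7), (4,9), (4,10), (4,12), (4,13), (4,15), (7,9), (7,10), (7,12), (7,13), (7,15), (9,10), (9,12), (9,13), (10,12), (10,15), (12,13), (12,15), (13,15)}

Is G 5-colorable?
No, G is not 5-colorable

The clique on vertices [2, 4, 7, 9, 10, 12] has size 6 > 5, so it alone needs 6 colors.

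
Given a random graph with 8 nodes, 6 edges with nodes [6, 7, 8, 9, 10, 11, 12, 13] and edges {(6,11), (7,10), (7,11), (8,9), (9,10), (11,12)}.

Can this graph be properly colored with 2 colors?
A valid 2-coloring: color 1: [8, 10, 11, 13]; color 2: [6, 7, 9, 12].
(χ(G) = 2 ≤ 2.)

Yes, G is 2-colorable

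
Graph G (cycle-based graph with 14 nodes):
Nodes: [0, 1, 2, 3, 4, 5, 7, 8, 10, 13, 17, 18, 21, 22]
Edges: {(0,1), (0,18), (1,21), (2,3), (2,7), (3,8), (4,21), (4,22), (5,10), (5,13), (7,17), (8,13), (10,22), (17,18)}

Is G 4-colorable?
Yes, G is 4-colorable

A valid 4-coloring: color 1: [1, 3, 4, 7, 10, 13, 18]; color 2: [0, 2, 5, 8, 17, 21, 22].
(χ(G) = 2 ≤ 4.)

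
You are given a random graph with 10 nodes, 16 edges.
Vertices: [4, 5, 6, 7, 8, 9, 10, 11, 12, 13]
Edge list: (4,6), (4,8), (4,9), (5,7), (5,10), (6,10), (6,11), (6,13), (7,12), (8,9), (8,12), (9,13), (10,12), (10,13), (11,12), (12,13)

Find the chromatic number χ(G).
Clique number ω(G) = 3 (lower bound: χ ≥ ω).
The clique on [4, 8, 9] has size 3, forcing χ ≥ 3, and the coloring below uses 3 colors, so χ(G) = 3.
A valid 3-coloring: color 1: [5, 6, 9, 12]; color 2: [7, 8, 11, 13]; color 3: [4, 10].

χ(G) = 3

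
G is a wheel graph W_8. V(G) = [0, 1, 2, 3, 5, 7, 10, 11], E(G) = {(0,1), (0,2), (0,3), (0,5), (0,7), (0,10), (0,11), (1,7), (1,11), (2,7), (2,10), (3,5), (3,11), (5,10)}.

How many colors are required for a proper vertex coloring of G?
χ(G) = 4

Clique number ω(G) = 3 (lower bound: χ ≥ ω).
Odd cycle [1, 11, 3, 5, 10, 2, 7] needs 3 colors (χ ≥ 3).
Vertex 0 is adjacent to every vertex of [1, 2, 3, 5, 7, 10, 11], which already need 3 colors among themselves, so 0 needs a new color (χ ≥ 4).
The coloring below uses 4 colors, so χ(G) = 4.
A valid 4-coloring: color 1: [0]; color 2: [1, 2, 3]; color 3: [5, 7, 11]; color 4: [10].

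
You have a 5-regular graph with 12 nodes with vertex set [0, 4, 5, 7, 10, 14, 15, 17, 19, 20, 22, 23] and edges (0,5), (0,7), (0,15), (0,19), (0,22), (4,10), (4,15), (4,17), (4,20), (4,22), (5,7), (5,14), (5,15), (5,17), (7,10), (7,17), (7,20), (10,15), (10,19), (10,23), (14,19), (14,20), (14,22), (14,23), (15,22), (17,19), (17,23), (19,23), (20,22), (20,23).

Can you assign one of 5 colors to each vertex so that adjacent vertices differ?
A valid 5-coloring: color 1: [5, 22, 23]; color 2: [0, 10, 14, 17]; color 3: [15, 19, 20]; color 4: [4, 7].
(χ(G) = 4 ≤ 5.)

Yes, G is 5-colorable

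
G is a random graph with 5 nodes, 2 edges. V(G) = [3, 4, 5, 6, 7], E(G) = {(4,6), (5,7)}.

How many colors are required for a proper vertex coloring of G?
χ(G) = 2

Clique number ω(G) = 2 (lower bound: χ ≥ ω).
The graph is bipartite (no odd cycle), so 2 colors suffice: χ(G) = 2.
A valid 2-coloring: color 1: [3, 4, 7]; color 2: [5, 6].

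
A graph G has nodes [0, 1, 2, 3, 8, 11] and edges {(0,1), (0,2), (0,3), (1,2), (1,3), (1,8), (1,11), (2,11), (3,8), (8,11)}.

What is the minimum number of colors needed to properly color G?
χ(G) = 4

Clique number ω(G) = 3 (lower bound: χ ≥ ω).
Odd cycle [3, 8, 11, 2, 0] needs 3 colors (χ ≥ 3).
Vertex 1 is adjacent to every vertex of [0, 2, 3, 8, 11], which already need 3 colors among themselves, so 1 needs a new color (χ ≥ 4).
The coloring below uses 4 colors, so χ(G) = 4.
A valid 4-coloring: color 1: [1]; color 2: [2, 3]; color 3: [0, 8]; color 4: [11].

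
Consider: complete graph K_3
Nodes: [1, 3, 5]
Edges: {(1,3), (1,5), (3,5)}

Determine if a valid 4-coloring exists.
Yes, G is 4-colorable

A valid 4-coloring: color 1: [1]; color 2: [3]; color 3: [5].
(χ(G) = 3 ≤ 4.)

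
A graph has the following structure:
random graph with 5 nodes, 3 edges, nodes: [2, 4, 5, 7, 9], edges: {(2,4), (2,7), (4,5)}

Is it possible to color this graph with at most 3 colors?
A valid 3-coloring: color 1: [4, 7, 9]; color 2: [2, 5].
(χ(G) = 2 ≤ 3.)

Yes, G is 3-colorable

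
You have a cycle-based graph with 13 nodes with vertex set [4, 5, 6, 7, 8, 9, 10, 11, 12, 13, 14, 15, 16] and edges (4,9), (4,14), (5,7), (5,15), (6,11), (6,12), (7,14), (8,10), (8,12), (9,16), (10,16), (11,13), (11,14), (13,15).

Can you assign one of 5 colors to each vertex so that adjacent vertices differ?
Yes, G is 5-colorable

A valid 5-coloring: color 1: [5, 9, 10, 12, 13, 14]; color 2: [4, 7, 8, 11, 15, 16]; color 3: [6].
(χ(G) = 3 ≤ 5.)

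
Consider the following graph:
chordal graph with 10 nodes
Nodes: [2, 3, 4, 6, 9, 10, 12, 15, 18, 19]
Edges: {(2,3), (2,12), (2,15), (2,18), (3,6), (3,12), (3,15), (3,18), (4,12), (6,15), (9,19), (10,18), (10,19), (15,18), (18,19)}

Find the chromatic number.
χ(G) = 4

Clique number ω(G) = 4 (lower bound: χ ≥ ω).
The clique on [2, 3, 15, 18] has size 4, forcing χ ≥ 4, and the coloring below uses 4 colors, so χ(G) = 4.
A valid 4-coloring: color 1: [3, 4, 19]; color 2: [6, 9, 12, 18]; color 3: [10, 15]; color 4: [2].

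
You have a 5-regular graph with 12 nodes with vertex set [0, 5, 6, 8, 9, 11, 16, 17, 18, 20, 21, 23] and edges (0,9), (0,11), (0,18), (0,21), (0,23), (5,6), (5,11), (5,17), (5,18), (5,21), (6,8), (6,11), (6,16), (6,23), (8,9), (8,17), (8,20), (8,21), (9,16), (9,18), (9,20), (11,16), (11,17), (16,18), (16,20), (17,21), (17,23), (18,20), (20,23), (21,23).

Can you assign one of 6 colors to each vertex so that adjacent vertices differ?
A valid 6-coloring: color 1: [9, 11, 21]; color 2: [0, 6, 17, 20]; color 3: [5, 8, 16, 23]; color 4: [18].
(χ(G) = 4 ≤ 6.)

Yes, G is 6-colorable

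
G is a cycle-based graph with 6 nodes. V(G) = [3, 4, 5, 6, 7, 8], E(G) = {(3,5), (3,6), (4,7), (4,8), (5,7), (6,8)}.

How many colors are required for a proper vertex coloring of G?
χ(G) = 2

Clique number ω(G) = 2 (lower bound: χ ≥ ω).
The graph is bipartite (no odd cycle), so 2 colors suffice: χ(G) = 2.
A valid 2-coloring: color 1: [3, 7, 8]; color 2: [4, 5, 6].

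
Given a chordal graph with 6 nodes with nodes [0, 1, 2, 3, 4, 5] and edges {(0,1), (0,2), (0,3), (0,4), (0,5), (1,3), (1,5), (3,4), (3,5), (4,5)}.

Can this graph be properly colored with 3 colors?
The clique on vertices [0, 1, 3, 5] has size 4 > 3, so it alone needs 4 colors.

No, G is not 3-colorable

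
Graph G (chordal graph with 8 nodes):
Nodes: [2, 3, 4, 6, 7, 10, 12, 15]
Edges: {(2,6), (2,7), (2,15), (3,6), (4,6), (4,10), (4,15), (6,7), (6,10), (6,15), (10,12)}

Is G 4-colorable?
Yes, G is 4-colorable

A valid 4-coloring: color 1: [6, 12]; color 2: [2, 3, 4]; color 3: [7, 10, 15].
(χ(G) = 3 ≤ 4.)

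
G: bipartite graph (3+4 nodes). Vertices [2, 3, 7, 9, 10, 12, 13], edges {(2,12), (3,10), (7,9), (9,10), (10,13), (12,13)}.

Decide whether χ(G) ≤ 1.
No, G is not 1-colorable

Edge (2,12) forces its endpoints to differ, so 1 color is not enough.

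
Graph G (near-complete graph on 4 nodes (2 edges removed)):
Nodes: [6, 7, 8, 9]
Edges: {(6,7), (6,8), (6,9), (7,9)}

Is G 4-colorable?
A valid 4-coloring: color 1: [6]; color 2: [8, 9]; color 3: [7].
(χ(G) = 3 ≤ 4.)

Yes, G is 4-colorable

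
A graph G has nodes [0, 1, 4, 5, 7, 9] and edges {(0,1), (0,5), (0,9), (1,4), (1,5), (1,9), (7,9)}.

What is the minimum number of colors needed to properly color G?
χ(G) = 3

Clique number ω(G) = 3 (lower bound: χ ≥ ω).
The clique on [0, 1, 9] has size 3, forcing χ ≥ 3, and the coloring below uses 3 colors, so χ(G) = 3.
A valid 3-coloring: color 1: [1, 7]; color 2: [0, 4]; color 3: [5, 9].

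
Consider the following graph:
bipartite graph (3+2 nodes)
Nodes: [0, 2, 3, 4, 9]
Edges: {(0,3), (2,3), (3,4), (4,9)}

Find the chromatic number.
χ(G) = 2

Clique number ω(G) = 2 (lower bound: χ ≥ ω).
The graph is bipartite (no odd cycle), so 2 colors suffice: χ(G) = 2.
A valid 2-coloring: color 1: [3, 9]; color 2: [0, 2, 4].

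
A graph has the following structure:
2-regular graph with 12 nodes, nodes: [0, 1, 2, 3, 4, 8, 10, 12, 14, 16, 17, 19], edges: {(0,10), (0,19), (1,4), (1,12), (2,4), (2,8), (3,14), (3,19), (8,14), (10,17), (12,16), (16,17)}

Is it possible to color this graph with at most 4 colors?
Yes, G is 4-colorable

A valid 4-coloring: color 1: [0, 3, 4, 8, 12, 17]; color 2: [1, 2, 10, 14, 16, 19].
(χ(G) = 2 ≤ 4.)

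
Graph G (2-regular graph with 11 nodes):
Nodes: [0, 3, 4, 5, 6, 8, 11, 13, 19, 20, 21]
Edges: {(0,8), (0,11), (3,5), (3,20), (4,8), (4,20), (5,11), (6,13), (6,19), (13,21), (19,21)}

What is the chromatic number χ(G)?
χ(G) = 3

Clique number ω(G) = 2 (lower bound: χ ≥ ω).
Odd cycle [8, 4, 20, 3, 5, 11, 0] needs 3 colors (χ ≥ 3).
The coloring below uses 3 colors, so χ(G) = 3.
A valid 3-coloring: color 1: [3, 4, 11, 13, 19]; color 2: [5, 6, 8, 20, 21]; color 3: [0].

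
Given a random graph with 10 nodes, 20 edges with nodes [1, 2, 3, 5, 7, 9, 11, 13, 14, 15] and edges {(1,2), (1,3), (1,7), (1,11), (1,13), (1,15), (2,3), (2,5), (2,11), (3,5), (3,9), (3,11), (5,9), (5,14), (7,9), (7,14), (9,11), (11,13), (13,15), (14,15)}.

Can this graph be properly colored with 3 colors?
No, G is not 3-colorable

The clique on vertices [1, 2, 3, 11] has size 4 > 3, so it alone needs 4 colors.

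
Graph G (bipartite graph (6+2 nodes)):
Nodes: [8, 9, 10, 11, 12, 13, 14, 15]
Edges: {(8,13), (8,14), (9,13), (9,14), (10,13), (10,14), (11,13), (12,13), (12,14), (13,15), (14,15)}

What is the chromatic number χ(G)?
Clique number ω(G) = 2 (lower bound: χ ≥ ω).
The graph is bipartite (no odd cycle), so 2 colors suffice: χ(G) = 2.
A valid 2-coloring: color 1: [13, 14]; color 2: [8, 9, 10, 11, 12, 15].

χ(G) = 2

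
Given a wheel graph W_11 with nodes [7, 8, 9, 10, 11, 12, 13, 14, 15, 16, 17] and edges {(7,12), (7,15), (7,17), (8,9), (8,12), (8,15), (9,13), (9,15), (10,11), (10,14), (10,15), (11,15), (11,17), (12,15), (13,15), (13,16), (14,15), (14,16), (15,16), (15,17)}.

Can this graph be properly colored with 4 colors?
A valid 4-coloring: color 1: [15]; color 2: [7, 8, 11, 13, 14]; color 3: [9, 10, 12, 16, 17].
(χ(G) = 3 ≤ 4.)

Yes, G is 4-colorable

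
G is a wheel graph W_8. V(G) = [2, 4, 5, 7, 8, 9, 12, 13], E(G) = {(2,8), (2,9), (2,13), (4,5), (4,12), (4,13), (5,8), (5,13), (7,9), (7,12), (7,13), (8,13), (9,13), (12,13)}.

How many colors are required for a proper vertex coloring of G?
χ(G) = 4

Clique number ω(G) = 3 (lower bound: χ ≥ ω).
Odd cycle [4, 5, 8, 2, 9, 7, 12] needs 3 colors (χ ≥ 3).
Vertex 13 is adjacent to every vertex of [2, 4, 5, 7, 8, 9, 12], which already need 3 colors among themselves, so 13 needs a new color (χ ≥ 4).
The coloring below uses 4 colors, so χ(G) = 4.
A valid 4-coloring: color 1: [13]; color 2: [4, 7, 8]; color 3: [2, 5, 12]; color 4: [9].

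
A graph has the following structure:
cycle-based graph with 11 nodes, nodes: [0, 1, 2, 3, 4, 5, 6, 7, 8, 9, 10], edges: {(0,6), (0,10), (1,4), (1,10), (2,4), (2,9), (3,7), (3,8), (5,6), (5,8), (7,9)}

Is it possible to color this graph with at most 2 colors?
No, G is not 2-colorable

Odd cycle [0, 6, 5, 8, 3, 7, 9, 2, 4, 1, 10] needs 3 colors (χ ≥ 3).
Hence χ(G) ≥ 3 > 2, so no proper 2-coloring exists.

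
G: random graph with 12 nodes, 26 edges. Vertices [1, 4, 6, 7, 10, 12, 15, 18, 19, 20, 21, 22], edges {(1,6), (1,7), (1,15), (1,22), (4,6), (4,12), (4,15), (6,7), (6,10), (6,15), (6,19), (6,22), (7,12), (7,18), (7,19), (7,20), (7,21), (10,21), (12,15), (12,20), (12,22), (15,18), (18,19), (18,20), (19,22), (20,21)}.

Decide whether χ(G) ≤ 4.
Yes, G is 4-colorable

A valid 4-coloring: color 1: [6, 12, 18, 21]; color 2: [7, 10, 15, 22]; color 3: [1, 4, 19, 20].
(χ(G) = 3 ≤ 4.)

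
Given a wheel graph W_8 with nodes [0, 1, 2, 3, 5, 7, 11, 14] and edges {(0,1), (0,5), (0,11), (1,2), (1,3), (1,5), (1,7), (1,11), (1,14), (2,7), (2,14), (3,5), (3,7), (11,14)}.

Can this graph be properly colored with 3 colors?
Odd cycle [3, 7, 2, 14, 11, 0, 5] needs 3 colors (χ ≥ 3).
Vertex 1 is adjacent to every vertex of [0, 2, 3, 5, 7, 11, 14], which already need 3 colors among themselves, so 1 needs a new color (χ ≥ 4).
Hence χ(G) ≥ 4 > 3, so no proper 3-coloring exists.

No, G is not 3-colorable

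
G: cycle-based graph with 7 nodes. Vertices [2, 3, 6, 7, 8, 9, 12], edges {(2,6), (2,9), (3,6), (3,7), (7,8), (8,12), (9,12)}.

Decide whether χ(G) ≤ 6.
Yes, G is 6-colorable

A valid 6-coloring: color 1: [6, 7, 9]; color 2: [2, 3, 8]; color 3: [12].
(χ(G) = 3 ≤ 6.)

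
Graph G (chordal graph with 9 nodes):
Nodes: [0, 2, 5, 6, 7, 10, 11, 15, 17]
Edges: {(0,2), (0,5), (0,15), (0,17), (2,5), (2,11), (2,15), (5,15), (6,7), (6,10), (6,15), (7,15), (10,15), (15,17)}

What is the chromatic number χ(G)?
Clique number ω(G) = 4 (lower bound: χ ≥ ω).
The clique on [0, 2, 5, 15] has size 4, forcing χ ≥ 4, and the coloring below uses 4 colors, so χ(G) = 4.
A valid 4-coloring: color 1: [11, 15]; color 2: [2, 6, 17]; color 3: [0, 7, 10]; color 4: [5].

χ(G) = 4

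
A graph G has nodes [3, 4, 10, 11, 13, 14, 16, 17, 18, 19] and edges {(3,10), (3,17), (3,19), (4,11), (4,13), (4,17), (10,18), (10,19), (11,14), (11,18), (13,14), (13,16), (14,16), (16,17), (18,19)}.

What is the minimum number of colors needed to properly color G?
Clique number ω(G) = 3 (lower bound: χ ≥ ω).
The clique on [3, 10, 19] has size 3, forcing χ ≥ 3, and the coloring below uses 3 colors, so χ(G) = 3.
A valid 3-coloring: color 1: [10, 11, 13, 17]; color 2: [3, 4, 16, 18]; color 3: [14, 19].

χ(G) = 3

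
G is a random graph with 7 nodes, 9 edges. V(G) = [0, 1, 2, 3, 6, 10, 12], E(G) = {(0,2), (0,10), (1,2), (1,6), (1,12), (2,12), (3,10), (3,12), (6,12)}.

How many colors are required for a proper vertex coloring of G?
χ(G) = 3

Clique number ω(G) = 3 (lower bound: χ ≥ ω).
The clique on [1, 2, 12] has size 3, forcing χ ≥ 3, and the coloring below uses 3 colors, so χ(G) = 3.
A valid 3-coloring: color 1: [0, 12]; color 2: [2, 3, 6]; color 3: [1, 10].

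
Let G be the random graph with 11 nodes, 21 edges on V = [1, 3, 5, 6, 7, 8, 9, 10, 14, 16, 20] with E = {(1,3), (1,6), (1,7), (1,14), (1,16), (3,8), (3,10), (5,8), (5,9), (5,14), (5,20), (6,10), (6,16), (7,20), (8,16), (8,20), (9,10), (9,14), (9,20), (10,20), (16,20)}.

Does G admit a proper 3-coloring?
A valid 3-coloring: color 1: [3, 6, 14, 20]; color 2: [1, 8, 9]; color 3: [5, 7, 10, 16].
(χ(G) = 3 ≤ 3.)

Yes, G is 3-colorable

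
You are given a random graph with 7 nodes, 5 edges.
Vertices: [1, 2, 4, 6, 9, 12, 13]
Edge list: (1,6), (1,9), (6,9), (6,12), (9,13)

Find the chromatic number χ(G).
Clique number ω(G) = 3 (lower bound: χ ≥ ω).
The clique on [1, 6, 9] has size 3, forcing χ ≥ 3, and the coloring below uses 3 colors, so χ(G) = 3.
A valid 3-coloring: color 1: [2, 4, 6, 13]; color 2: [9, 12]; color 3: [1].

χ(G) = 3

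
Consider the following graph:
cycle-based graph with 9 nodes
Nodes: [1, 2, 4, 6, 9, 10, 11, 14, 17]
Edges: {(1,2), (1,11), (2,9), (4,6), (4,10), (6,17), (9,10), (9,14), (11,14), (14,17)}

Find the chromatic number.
χ(G) = 3

Clique number ω(G) = 2 (lower bound: χ ≥ ω).
Odd cycle [2, 1, 11, 14, 17, 6, 4, 10, 9] needs 3 colors (χ ≥ 3).
The coloring below uses 3 colors, so χ(G) = 3.
A valid 3-coloring: color 1: [1, 4, 9, 17]; color 2: [2, 6, 10, 14]; color 3: [11].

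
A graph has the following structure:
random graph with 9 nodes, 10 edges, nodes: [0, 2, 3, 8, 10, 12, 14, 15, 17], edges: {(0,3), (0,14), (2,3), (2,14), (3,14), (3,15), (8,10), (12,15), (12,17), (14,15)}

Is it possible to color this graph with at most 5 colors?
Yes, G is 5-colorable

A valid 5-coloring: color 1: [8, 12, 14]; color 2: [3, 10, 17]; color 3: [0, 2, 15].
(χ(G) = 3 ≤ 5.)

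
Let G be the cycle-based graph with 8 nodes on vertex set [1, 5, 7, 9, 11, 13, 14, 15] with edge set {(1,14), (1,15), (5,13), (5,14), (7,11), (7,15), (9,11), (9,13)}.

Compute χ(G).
Clique number ω(G) = 2 (lower bound: χ ≥ ω).
The graph is bipartite (no odd cycle), so 2 colors suffice: χ(G) = 2.
A valid 2-coloring: color 1: [11, 13, 14, 15]; color 2: [1, 5, 7, 9].

χ(G) = 2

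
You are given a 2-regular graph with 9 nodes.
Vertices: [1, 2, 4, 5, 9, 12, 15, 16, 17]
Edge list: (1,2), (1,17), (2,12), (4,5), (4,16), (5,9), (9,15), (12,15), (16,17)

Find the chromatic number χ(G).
χ(G) = 3

Clique number ω(G) = 2 (lower bound: χ ≥ ω).
Odd cycle [9, 5, 4, 16, 17, 1, 2, 12, 15] needs 3 colors (χ ≥ 3).
The coloring below uses 3 colors, so χ(G) = 3.
A valid 3-coloring: color 1: [4, 9, 12, 17]; color 2: [2, 5, 15, 16]; color 3: [1].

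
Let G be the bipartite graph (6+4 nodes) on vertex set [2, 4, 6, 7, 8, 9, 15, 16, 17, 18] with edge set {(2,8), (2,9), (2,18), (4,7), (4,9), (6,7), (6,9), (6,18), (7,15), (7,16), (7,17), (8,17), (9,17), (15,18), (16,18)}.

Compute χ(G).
Clique number ω(G) = 2 (lower bound: χ ≥ ω).
The graph is bipartite (no odd cycle), so 2 colors suffice: χ(G) = 2.
A valid 2-coloring: color 1: [7, 8, 9, 18]; color 2: [2, 4, 6, 15, 16, 17].

χ(G) = 2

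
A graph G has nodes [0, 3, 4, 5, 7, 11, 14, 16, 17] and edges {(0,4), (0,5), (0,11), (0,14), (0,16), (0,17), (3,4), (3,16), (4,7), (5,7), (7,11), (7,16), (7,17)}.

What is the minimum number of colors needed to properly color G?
χ(G) = 2

Clique number ω(G) = 2 (lower bound: χ ≥ ω).
The graph is bipartite (no odd cycle), so 2 colors suffice: χ(G) = 2.
A valid 2-coloring: color 1: [0, 3, 7]; color 2: [4, 5, 11, 14, 16, 17].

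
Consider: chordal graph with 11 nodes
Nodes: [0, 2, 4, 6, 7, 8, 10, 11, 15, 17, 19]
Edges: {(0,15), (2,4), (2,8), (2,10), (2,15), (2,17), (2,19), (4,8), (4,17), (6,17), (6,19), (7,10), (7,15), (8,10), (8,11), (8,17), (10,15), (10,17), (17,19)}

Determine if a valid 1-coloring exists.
The clique on vertices [2, 8, 10, 17] has size 4 > 1, so it alone needs 4 colors.

No, G is not 1-colorable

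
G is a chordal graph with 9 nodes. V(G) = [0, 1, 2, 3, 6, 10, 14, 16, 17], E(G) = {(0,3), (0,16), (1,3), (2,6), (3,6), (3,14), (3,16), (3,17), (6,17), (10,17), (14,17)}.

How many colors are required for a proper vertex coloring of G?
Clique number ω(G) = 3 (lower bound: χ ≥ ω).
The clique on [0, 3, 16] has size 3, forcing χ ≥ 3, and the coloring below uses 3 colors, so χ(G) = 3.
A valid 3-coloring: color 1: [2, 3, 10]; color 2: [1, 16, 17]; color 3: [0, 6, 14].

χ(G) = 3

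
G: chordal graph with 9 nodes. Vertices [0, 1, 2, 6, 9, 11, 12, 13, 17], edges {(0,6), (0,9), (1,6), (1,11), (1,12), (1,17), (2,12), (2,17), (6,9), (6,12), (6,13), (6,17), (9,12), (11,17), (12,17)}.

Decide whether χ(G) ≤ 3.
The clique on vertices [1, 6, 12, 17] has size 4 > 3, so it alone needs 4 colors.

No, G is not 3-colorable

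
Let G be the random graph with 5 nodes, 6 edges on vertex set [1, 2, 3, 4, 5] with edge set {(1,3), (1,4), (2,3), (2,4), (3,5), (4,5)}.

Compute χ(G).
Clique number ω(G) = 2 (lower bound: χ ≥ ω).
The graph is bipartite (no odd cycle), so 2 colors suffice: χ(G) = 2.
A valid 2-coloring: color 1: [3, 4]; color 2: [1, 2, 5].

χ(G) = 2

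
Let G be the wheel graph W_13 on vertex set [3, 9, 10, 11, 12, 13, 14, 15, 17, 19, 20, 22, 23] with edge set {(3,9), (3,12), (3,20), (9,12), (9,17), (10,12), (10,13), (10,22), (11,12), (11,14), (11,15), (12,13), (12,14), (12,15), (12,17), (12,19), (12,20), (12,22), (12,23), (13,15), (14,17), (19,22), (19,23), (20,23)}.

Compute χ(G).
χ(G) = 3

Clique number ω(G) = 3 (lower bound: χ ≥ ω).
The clique on [3, 9, 12] has size 3, forcing χ ≥ 3, and the coloring below uses 3 colors, so χ(G) = 3.
A valid 3-coloring: color 1: [12]; color 2: [9, 10, 14, 15, 19, 20]; color 3: [3, 11, 13, 17, 22, 23].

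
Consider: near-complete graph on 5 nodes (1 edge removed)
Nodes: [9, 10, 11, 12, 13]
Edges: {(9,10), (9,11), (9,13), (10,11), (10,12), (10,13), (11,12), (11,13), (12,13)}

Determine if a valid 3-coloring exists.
No, G is not 3-colorable

The clique on vertices [9, 10, 11, 13] has size 4 > 3, so it alone needs 4 colors.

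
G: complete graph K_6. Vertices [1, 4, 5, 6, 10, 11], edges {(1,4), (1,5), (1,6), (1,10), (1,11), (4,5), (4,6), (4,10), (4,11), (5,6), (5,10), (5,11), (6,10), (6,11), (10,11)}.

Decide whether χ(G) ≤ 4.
The clique on vertices [1, 4, 5, 6, 10, 11] has size 6 > 4, so it alone needs 6 colors.

No, G is not 4-colorable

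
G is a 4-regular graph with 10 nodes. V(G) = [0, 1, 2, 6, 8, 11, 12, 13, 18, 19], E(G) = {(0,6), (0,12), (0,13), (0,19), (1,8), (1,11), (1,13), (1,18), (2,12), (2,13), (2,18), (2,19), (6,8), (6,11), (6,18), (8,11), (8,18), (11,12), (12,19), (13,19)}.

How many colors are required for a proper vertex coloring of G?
χ(G) = 4

Clique number ω(G) = 3 (lower bound: χ ≥ ω).
Suppose a proper 3-coloring c exists. The clique [0, 12, 19] takes 3 distinct colors; by symmetry let c(0) = 1, c(12) = 2, c(19) = 3.
- Vertex 2: neighbors [12, 19] already have colors [2, 3] ⇒ c(2) = 1.
- Vertex 13: neighbors [0, 19] already have colors [1, 3] ⇒ c(13) = 2.
- Vertex 1: neighbors [13] already have colors [2]; try each remaining color.
- Case c(1) = 1:
  - Vertex 11: neighbors [1, 12] already have colors [1, 2] ⇒ c(11) = 3.
  - Vertex 6: neighbors [0, 11] already have colors [1, 3] ⇒ c(6) = 2.
  - Vertex 8: neighbors [1, 6, 11] already have colors [1, 2, 3] — all 3 colors blocked. Contradiction.
- Case c(1) = 3:
  - Vertex 11: neighbors [12, 1] already have colors [2, 3] ⇒ c(11) = 1.
  - Vertex 8: neighbors [11, 1] already have colors [1, 3] ⇒ c(8) = 2.
  - Vertex 18: neighbors [2, 8, 1] already have colors [1, 2, 3] — all 3 colors blocked. Contradiction.
Every case ends in a contradiction, so G has no proper 3-coloring (χ ≥ 4).
The coloring below uses 4 colors, so χ(G) = 4.
A valid 4-coloring: color 1: [12, 13, 18]; color 2: [0, 2, 11]; color 3: [1, 6, 19]; color 4: [8].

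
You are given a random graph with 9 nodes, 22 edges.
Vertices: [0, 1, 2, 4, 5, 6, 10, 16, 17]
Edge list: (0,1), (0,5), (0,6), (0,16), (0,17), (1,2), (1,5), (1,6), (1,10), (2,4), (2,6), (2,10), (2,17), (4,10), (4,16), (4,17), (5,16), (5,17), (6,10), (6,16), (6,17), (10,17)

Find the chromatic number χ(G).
χ(G) = 4

Clique number ω(G) = 4 (lower bound: χ ≥ ω).
The clique on [2, 4, 10, 17] has size 4, forcing χ ≥ 4, and the coloring below uses 4 colors, so χ(G) = 4.
A valid 4-coloring: color 1: [4, 5, 6]; color 2: [1, 16, 17]; color 3: [0, 10]; color 4: [2].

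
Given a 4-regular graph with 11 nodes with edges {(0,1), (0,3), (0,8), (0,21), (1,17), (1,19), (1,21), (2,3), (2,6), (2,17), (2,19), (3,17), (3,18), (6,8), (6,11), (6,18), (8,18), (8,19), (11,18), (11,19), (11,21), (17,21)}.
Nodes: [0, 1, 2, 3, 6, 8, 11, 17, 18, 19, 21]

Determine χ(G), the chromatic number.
χ(G) = 3

Clique number ω(G) = 3 (lower bound: χ ≥ ω).
The clique on [0, 1, 21] has size 3, forcing χ ≥ 3, and the coloring below uses 3 colors, so χ(G) = 3.
A valid 3-coloring: color 1: [3, 6, 19, 21]; color 2: [0, 17, 18]; color 3: [1, 2, 8, 11].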